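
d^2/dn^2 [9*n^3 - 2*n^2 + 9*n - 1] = 54*n - 4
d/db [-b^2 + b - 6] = 1 - 2*b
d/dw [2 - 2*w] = -2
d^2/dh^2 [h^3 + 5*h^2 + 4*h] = 6*h + 10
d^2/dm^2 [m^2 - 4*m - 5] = 2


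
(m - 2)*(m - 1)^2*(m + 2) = m^4 - 2*m^3 - 3*m^2 + 8*m - 4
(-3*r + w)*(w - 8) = -3*r*w + 24*r + w^2 - 8*w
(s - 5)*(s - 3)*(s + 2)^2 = s^4 - 4*s^3 - 13*s^2 + 28*s + 60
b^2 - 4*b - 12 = (b - 6)*(b + 2)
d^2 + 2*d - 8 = (d - 2)*(d + 4)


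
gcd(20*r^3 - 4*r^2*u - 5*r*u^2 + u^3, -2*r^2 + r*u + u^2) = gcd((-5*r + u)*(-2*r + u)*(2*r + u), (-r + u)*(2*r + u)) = 2*r + u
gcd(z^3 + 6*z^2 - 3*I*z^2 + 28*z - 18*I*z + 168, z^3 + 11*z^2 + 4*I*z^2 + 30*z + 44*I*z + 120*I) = z^2 + z*(6 + 4*I) + 24*I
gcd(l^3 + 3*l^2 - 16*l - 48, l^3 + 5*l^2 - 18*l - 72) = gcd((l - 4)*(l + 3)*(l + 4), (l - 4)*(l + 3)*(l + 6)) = l^2 - l - 12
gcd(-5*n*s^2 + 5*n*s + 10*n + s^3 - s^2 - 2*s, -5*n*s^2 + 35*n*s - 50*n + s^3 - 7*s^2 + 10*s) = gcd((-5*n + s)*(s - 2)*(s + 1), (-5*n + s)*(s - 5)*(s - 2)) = -5*n*s + 10*n + s^2 - 2*s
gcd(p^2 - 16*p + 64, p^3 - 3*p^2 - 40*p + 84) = 1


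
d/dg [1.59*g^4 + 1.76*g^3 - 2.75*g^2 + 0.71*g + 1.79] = 6.36*g^3 + 5.28*g^2 - 5.5*g + 0.71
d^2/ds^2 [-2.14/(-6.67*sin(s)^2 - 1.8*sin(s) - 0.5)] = (-380.824984*sin(s)^4 - 77.07852*sin(s)^3 + 592.851476*sin(s)^2 + 156.08304*sin(s) - 0.406599999999999)/(6.67*sin(s)^2 + 1.8*sin(s) + 0.5)^3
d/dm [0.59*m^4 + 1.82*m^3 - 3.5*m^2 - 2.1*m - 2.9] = 2.36*m^3 + 5.46*m^2 - 7.0*m - 2.1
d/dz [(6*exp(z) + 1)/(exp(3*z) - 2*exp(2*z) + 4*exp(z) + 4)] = (-12*exp(3*z) + 9*exp(2*z) + 4*exp(z) + 20)*exp(z)/(exp(6*z) - 4*exp(5*z) + 12*exp(4*z) - 8*exp(3*z) + 32*exp(z) + 16)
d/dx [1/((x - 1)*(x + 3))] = 2*(-x - 1)/(x^4 + 4*x^3 - 2*x^2 - 12*x + 9)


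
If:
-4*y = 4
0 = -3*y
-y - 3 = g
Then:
No Solution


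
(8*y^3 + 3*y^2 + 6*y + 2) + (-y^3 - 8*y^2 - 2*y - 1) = 7*y^3 - 5*y^2 + 4*y + 1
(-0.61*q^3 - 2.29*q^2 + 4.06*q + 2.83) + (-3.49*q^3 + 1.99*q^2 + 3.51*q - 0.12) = -4.1*q^3 - 0.3*q^2 + 7.57*q + 2.71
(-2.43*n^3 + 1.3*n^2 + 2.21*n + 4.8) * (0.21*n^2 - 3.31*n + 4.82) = -0.5103*n^5 + 8.3163*n^4 - 15.5515*n^3 - 0.0410999999999992*n^2 - 5.2358*n + 23.136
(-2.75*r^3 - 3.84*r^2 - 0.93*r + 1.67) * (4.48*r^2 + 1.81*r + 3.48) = -12.32*r^5 - 22.1807*r^4 - 20.6868*r^3 - 7.5649*r^2 - 0.2137*r + 5.8116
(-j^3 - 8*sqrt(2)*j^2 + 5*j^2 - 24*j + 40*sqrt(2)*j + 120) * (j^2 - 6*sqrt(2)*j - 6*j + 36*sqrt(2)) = -j^5 - 2*sqrt(2)*j^4 + 11*j^4 + 22*sqrt(2)*j^3 + 42*j^3 - 792*j^2 + 84*sqrt(2)*j^2 - 1584*sqrt(2)*j + 2160*j + 4320*sqrt(2)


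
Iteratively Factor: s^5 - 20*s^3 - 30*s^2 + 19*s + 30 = (s - 5)*(s^4 + 5*s^3 + 5*s^2 - 5*s - 6) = (s - 5)*(s + 3)*(s^3 + 2*s^2 - s - 2) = (s - 5)*(s - 1)*(s + 3)*(s^2 + 3*s + 2) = (s - 5)*(s - 1)*(s + 1)*(s + 3)*(s + 2)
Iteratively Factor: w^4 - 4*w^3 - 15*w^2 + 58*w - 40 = (w - 1)*(w^3 - 3*w^2 - 18*w + 40) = (w - 2)*(w - 1)*(w^2 - w - 20) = (w - 5)*(w - 2)*(w - 1)*(w + 4)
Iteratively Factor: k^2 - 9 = (k + 3)*(k - 3)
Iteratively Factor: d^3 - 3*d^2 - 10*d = (d + 2)*(d^2 - 5*d) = d*(d + 2)*(d - 5)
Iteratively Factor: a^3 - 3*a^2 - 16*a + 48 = (a + 4)*(a^2 - 7*a + 12) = (a - 4)*(a + 4)*(a - 3)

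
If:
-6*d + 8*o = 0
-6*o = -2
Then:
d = 4/9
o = 1/3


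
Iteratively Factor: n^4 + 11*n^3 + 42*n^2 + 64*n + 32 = (n + 1)*(n^3 + 10*n^2 + 32*n + 32) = (n + 1)*(n + 4)*(n^2 + 6*n + 8) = (n + 1)*(n + 4)^2*(n + 2)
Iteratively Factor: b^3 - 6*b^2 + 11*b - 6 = (b - 2)*(b^2 - 4*b + 3) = (b - 2)*(b - 1)*(b - 3)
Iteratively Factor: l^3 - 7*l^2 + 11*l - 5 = (l - 1)*(l^2 - 6*l + 5) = (l - 5)*(l - 1)*(l - 1)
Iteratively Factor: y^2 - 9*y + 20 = (y - 5)*(y - 4)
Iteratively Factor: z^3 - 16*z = (z + 4)*(z^2 - 4*z) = (z - 4)*(z + 4)*(z)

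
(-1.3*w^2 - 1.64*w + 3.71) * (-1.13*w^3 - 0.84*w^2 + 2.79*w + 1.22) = 1.469*w^5 + 2.9452*w^4 - 6.4417*w^3 - 9.278*w^2 + 8.3501*w + 4.5262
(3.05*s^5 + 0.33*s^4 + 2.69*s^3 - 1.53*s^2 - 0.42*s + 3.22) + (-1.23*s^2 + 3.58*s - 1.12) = 3.05*s^5 + 0.33*s^4 + 2.69*s^3 - 2.76*s^2 + 3.16*s + 2.1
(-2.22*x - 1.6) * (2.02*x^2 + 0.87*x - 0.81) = -4.4844*x^3 - 5.1634*x^2 + 0.4062*x + 1.296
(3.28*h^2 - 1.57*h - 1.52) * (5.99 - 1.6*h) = -5.248*h^3 + 22.1592*h^2 - 6.9723*h - 9.1048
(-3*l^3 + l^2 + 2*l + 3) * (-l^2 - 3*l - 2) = 3*l^5 + 8*l^4 + l^3 - 11*l^2 - 13*l - 6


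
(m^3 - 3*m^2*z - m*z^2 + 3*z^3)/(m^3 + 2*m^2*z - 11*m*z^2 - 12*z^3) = (m - z)/(m + 4*z)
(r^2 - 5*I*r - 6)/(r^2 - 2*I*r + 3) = (r - 2*I)/(r + I)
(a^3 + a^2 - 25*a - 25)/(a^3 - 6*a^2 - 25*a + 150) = (a + 1)/(a - 6)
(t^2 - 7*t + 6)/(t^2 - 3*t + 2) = (t - 6)/(t - 2)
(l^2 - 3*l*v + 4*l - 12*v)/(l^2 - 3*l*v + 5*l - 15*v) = (l + 4)/(l + 5)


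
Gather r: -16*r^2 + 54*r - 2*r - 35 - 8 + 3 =-16*r^2 + 52*r - 40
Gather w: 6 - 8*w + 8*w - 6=0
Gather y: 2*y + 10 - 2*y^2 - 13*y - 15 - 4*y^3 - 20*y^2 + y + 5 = -4*y^3 - 22*y^2 - 10*y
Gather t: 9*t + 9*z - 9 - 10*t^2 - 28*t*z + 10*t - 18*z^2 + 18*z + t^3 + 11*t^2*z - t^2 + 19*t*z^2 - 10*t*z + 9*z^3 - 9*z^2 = t^3 + t^2*(11*z - 11) + t*(19*z^2 - 38*z + 19) + 9*z^3 - 27*z^2 + 27*z - 9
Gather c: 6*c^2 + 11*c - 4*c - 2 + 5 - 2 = 6*c^2 + 7*c + 1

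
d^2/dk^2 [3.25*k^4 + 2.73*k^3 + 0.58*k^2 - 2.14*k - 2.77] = 39.0*k^2 + 16.38*k + 1.16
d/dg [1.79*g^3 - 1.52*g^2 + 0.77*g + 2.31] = 5.37*g^2 - 3.04*g + 0.77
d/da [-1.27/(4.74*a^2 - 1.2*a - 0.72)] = (12.0396*a - 1.524)/(-4.74*a^2 + 1.2*a + 0.72)^2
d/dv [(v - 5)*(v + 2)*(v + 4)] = 3*v^2 + 2*v - 22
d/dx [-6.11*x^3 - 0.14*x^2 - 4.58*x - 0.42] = -18.33*x^2 - 0.28*x - 4.58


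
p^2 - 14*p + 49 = (p - 7)^2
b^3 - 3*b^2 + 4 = (b - 2)^2*(b + 1)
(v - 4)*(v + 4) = v^2 - 16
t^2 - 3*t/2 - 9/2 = (t - 3)*(t + 3/2)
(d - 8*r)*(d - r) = d^2 - 9*d*r + 8*r^2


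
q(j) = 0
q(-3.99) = 0.00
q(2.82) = 0.00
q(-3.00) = 0.00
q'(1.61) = 0.00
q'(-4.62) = 0.00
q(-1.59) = 0.00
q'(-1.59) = 0.00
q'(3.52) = 0.00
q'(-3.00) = 0.00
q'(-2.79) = 0.00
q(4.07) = 0.00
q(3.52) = 0.00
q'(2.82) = 0.00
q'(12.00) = 0.00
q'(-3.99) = 0.00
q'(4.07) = 0.00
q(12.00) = 0.00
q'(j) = 0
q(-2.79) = 0.00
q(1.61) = 0.00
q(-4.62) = 0.00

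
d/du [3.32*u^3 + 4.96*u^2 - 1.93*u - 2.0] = 9.96*u^2 + 9.92*u - 1.93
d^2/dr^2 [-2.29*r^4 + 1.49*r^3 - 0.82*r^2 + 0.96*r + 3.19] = -27.48*r^2 + 8.94*r - 1.64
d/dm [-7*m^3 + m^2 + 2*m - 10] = -21*m^2 + 2*m + 2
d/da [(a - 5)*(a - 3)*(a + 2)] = 3*a^2 - 12*a - 1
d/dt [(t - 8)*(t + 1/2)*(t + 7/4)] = 3*t^2 - 23*t/2 - 137/8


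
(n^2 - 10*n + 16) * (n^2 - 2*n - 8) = n^4 - 12*n^3 + 28*n^2 + 48*n - 128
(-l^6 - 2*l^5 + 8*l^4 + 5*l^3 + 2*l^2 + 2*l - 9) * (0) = 0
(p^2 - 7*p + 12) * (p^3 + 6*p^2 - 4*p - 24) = p^5 - p^4 - 34*p^3 + 76*p^2 + 120*p - 288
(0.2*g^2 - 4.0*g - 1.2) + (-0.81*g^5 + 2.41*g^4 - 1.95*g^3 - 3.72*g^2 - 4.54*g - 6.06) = -0.81*g^5 + 2.41*g^4 - 1.95*g^3 - 3.52*g^2 - 8.54*g - 7.26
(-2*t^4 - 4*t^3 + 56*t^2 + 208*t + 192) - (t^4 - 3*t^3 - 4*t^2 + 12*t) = -3*t^4 - t^3 + 60*t^2 + 196*t + 192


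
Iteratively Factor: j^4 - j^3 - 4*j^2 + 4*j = (j + 2)*(j^3 - 3*j^2 + 2*j) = j*(j + 2)*(j^2 - 3*j + 2) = j*(j - 2)*(j + 2)*(j - 1)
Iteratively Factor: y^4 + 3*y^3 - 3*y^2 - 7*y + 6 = (y + 2)*(y^3 + y^2 - 5*y + 3) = (y - 1)*(y + 2)*(y^2 + 2*y - 3) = (y - 1)^2*(y + 2)*(y + 3)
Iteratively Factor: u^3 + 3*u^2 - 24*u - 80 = (u - 5)*(u^2 + 8*u + 16) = (u - 5)*(u + 4)*(u + 4)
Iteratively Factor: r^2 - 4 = (r - 2)*(r + 2)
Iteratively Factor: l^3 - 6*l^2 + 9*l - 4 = (l - 1)*(l^2 - 5*l + 4) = (l - 1)^2*(l - 4)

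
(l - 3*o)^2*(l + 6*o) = l^3 - 27*l*o^2 + 54*o^3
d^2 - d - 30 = (d - 6)*(d + 5)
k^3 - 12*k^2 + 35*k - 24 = (k - 8)*(k - 3)*(k - 1)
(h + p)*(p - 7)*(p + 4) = h*p^2 - 3*h*p - 28*h + p^3 - 3*p^2 - 28*p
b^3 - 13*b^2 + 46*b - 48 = (b - 8)*(b - 3)*(b - 2)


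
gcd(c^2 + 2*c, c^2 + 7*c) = c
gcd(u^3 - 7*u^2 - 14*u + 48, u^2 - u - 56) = u - 8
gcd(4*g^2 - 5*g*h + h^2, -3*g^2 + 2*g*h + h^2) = g - h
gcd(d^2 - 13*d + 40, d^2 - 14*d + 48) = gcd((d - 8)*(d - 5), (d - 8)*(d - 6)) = d - 8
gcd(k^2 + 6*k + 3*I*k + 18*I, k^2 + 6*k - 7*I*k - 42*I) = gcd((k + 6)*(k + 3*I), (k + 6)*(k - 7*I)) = k + 6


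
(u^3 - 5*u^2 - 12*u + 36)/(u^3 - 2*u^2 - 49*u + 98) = (u^2 - 3*u - 18)/(u^2 - 49)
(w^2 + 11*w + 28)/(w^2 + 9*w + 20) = (w + 7)/(w + 5)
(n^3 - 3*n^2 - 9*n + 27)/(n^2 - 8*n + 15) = (n^2 - 9)/(n - 5)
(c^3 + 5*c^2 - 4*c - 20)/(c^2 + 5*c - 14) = (c^2 + 7*c + 10)/(c + 7)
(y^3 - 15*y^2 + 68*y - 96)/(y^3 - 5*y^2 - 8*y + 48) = (y^2 - 11*y + 24)/(y^2 - y - 12)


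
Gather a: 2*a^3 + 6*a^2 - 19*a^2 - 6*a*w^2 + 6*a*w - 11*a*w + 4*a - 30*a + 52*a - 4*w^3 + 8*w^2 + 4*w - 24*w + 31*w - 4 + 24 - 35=2*a^3 - 13*a^2 + a*(-6*w^2 - 5*w + 26) - 4*w^3 + 8*w^2 + 11*w - 15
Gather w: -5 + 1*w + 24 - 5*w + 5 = 24 - 4*w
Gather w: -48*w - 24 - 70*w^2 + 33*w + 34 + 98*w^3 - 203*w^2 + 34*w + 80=98*w^3 - 273*w^2 + 19*w + 90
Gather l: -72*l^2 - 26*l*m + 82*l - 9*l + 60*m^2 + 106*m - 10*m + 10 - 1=-72*l^2 + l*(73 - 26*m) + 60*m^2 + 96*m + 9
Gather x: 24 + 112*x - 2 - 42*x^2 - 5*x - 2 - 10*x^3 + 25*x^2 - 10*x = -10*x^3 - 17*x^2 + 97*x + 20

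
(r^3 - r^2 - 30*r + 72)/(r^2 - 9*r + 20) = (r^2 + 3*r - 18)/(r - 5)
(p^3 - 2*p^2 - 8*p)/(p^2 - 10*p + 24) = p*(p + 2)/(p - 6)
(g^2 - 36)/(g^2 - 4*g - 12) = (g + 6)/(g + 2)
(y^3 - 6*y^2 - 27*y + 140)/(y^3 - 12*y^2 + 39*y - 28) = (y + 5)/(y - 1)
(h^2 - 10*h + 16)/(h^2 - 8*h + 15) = (h^2 - 10*h + 16)/(h^2 - 8*h + 15)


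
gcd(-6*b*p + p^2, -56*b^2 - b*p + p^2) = 1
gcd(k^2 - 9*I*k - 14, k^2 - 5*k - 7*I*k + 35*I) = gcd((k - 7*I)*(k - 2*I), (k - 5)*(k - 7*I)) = k - 7*I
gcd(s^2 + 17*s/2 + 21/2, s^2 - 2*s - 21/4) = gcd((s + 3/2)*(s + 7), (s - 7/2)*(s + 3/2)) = s + 3/2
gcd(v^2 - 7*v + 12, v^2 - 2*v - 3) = v - 3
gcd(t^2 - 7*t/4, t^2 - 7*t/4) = t^2 - 7*t/4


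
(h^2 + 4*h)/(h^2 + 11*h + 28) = h/(h + 7)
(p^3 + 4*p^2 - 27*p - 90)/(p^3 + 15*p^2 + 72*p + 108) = (p - 5)/(p + 6)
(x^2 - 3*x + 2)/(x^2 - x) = (x - 2)/x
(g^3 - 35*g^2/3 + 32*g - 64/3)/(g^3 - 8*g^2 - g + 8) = (g - 8/3)/(g + 1)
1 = 1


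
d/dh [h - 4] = 1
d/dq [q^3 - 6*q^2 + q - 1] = 3*q^2 - 12*q + 1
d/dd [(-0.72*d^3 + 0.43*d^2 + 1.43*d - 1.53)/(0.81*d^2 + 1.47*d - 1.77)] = (-0.5832*d^4 - 2.1168*d^3 + 3.297*d^2 + 0.9564*d - 0.282)/(0.6561*d^4 + 2.3814*d^3 - 0.706500000000001*d^2 - 5.2038*d + 3.1329)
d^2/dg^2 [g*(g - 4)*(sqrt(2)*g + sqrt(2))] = 6*sqrt(2)*(g - 1)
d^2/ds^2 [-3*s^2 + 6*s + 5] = -6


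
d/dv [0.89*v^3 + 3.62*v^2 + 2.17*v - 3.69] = 2.67*v^2 + 7.24*v + 2.17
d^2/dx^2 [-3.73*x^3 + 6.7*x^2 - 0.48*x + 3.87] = 13.4 - 22.38*x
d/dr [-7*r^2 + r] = 1 - 14*r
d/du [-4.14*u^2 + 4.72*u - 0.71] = 4.72 - 8.28*u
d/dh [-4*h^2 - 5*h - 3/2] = -8*h - 5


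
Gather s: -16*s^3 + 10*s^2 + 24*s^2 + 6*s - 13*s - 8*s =-16*s^3 + 34*s^2 - 15*s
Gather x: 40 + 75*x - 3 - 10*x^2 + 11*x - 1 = -10*x^2 + 86*x + 36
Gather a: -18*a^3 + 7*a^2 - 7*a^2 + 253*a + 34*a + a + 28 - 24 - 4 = -18*a^3 + 288*a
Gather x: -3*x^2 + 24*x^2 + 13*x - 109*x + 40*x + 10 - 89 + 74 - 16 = 21*x^2 - 56*x - 21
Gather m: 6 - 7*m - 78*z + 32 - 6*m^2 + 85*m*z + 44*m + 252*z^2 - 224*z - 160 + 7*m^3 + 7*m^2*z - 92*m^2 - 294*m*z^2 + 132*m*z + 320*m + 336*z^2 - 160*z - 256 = 7*m^3 + m^2*(7*z - 98) + m*(-294*z^2 + 217*z + 357) + 588*z^2 - 462*z - 378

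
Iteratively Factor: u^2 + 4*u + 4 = (u + 2)*(u + 2)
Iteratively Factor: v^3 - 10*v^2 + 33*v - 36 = (v - 4)*(v^2 - 6*v + 9) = (v - 4)*(v - 3)*(v - 3)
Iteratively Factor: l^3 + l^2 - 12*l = (l + 4)*(l^2 - 3*l) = (l - 3)*(l + 4)*(l)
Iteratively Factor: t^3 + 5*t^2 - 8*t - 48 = (t + 4)*(t^2 + t - 12) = (t - 3)*(t + 4)*(t + 4)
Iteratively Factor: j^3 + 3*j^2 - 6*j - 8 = (j - 2)*(j^2 + 5*j + 4) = (j - 2)*(j + 4)*(j + 1)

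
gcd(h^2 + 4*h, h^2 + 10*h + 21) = 1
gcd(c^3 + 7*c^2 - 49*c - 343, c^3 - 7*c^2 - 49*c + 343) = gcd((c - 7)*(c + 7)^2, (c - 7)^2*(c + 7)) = c^2 - 49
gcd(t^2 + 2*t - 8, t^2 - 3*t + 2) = t - 2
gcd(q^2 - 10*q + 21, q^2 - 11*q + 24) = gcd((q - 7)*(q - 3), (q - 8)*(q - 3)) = q - 3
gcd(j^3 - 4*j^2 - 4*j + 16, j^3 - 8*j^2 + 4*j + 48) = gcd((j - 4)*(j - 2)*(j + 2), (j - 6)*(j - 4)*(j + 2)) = j^2 - 2*j - 8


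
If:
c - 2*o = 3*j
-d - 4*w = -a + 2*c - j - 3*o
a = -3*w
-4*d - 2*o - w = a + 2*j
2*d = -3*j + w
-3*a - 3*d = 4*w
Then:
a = 0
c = 0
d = 0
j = 0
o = 0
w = 0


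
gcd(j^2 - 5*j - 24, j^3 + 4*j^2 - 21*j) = 1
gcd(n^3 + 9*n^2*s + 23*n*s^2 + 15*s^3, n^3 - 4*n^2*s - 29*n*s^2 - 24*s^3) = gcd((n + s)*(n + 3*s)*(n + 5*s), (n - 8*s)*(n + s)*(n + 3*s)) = n^2 + 4*n*s + 3*s^2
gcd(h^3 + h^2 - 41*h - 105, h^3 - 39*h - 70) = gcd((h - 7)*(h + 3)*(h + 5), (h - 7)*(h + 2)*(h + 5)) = h^2 - 2*h - 35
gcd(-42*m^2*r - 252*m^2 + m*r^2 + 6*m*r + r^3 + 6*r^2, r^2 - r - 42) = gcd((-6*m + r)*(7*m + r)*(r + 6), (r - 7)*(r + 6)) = r + 6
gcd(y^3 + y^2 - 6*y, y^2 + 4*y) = y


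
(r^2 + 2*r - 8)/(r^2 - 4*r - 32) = (r - 2)/(r - 8)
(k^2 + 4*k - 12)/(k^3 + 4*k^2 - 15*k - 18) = (k - 2)/(k^2 - 2*k - 3)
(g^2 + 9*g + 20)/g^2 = 1 + 9/g + 20/g^2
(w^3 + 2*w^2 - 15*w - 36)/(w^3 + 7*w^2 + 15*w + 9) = (w - 4)/(w + 1)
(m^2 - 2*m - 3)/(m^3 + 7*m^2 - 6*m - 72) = (m + 1)/(m^2 + 10*m + 24)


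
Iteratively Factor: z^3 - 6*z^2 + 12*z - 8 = (z - 2)*(z^2 - 4*z + 4) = (z - 2)^2*(z - 2)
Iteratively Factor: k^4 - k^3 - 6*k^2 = (k - 3)*(k^3 + 2*k^2) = k*(k - 3)*(k^2 + 2*k) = k^2*(k - 3)*(k + 2)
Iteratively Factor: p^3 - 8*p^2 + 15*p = (p - 5)*(p^2 - 3*p) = p*(p - 5)*(p - 3)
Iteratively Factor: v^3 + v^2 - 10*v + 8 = (v - 2)*(v^2 + 3*v - 4) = (v - 2)*(v - 1)*(v + 4)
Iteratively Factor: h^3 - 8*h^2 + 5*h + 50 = (h - 5)*(h^2 - 3*h - 10) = (h - 5)*(h + 2)*(h - 5)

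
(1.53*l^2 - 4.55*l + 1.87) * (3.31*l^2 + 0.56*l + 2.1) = 5.0643*l^4 - 14.2037*l^3 + 6.8547*l^2 - 8.5078*l + 3.927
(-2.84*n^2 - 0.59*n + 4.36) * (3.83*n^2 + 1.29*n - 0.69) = -10.8772*n^4 - 5.9233*n^3 + 17.8973*n^2 + 6.0315*n - 3.0084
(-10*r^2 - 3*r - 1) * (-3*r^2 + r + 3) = 30*r^4 - r^3 - 30*r^2 - 10*r - 3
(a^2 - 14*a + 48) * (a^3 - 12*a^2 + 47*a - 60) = a^5 - 26*a^4 + 263*a^3 - 1294*a^2 + 3096*a - 2880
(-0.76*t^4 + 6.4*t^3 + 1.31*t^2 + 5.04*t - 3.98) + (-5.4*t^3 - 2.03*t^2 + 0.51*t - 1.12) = -0.76*t^4 + 1.0*t^3 - 0.72*t^2 + 5.55*t - 5.1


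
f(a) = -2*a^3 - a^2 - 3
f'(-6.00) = -204.00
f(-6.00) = 393.00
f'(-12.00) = -840.00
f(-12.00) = 3309.00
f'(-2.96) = -46.65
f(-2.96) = 40.11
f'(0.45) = -2.12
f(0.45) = -3.38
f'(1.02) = -8.28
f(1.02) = -6.16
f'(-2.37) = -28.96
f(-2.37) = 18.01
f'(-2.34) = -28.17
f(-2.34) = 17.15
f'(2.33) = -37.23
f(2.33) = -33.73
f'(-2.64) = -36.54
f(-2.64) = 26.83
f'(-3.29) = -58.36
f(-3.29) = 57.40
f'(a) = -6*a^2 - 2*a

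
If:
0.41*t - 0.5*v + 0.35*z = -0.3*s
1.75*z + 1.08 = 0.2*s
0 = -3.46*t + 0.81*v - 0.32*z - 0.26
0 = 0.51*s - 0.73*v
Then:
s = 4.18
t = 0.62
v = 2.92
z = -0.14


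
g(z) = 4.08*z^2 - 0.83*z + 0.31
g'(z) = 8.16*z - 0.83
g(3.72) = 53.68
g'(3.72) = 29.53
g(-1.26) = 7.83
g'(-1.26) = -11.11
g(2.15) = 17.39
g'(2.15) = 16.71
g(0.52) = 0.98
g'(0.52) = 3.41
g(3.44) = 45.74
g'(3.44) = 27.24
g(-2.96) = 38.51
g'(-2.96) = -24.98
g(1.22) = 5.37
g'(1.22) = 9.13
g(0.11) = 0.27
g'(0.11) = 0.07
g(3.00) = 34.54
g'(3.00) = 23.65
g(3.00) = 34.54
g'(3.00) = 23.65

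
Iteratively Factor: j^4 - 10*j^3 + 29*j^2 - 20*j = (j)*(j^3 - 10*j^2 + 29*j - 20) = j*(j - 5)*(j^2 - 5*j + 4) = j*(j - 5)*(j - 4)*(j - 1)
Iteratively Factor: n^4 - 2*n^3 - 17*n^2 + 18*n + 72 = (n + 2)*(n^3 - 4*n^2 - 9*n + 36) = (n - 3)*(n + 2)*(n^2 - n - 12) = (n - 4)*(n - 3)*(n + 2)*(n + 3)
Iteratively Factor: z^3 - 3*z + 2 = (z - 1)*(z^2 + z - 2) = (z - 1)^2*(z + 2)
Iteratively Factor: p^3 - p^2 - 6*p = (p)*(p^2 - p - 6) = p*(p + 2)*(p - 3)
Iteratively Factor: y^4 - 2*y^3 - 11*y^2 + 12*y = (y - 4)*(y^3 + 2*y^2 - 3*y) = (y - 4)*(y - 1)*(y^2 + 3*y) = y*(y - 4)*(y - 1)*(y + 3)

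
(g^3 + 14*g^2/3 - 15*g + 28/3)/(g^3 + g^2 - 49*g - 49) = (3*g^2 - 7*g + 4)/(3*(g^2 - 6*g - 7))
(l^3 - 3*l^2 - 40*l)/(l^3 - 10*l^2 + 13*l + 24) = l*(l + 5)/(l^2 - 2*l - 3)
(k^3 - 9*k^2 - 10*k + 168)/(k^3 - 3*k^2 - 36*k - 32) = (k^2 - 13*k + 42)/(k^2 - 7*k - 8)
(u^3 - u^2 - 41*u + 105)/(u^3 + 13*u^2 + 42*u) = (u^2 - 8*u + 15)/(u*(u + 6))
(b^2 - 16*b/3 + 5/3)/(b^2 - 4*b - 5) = (b - 1/3)/(b + 1)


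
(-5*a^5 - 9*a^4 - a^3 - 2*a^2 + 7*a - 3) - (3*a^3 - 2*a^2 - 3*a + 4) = -5*a^5 - 9*a^4 - 4*a^3 + 10*a - 7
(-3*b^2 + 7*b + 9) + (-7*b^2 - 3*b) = -10*b^2 + 4*b + 9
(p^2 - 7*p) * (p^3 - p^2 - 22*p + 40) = p^5 - 8*p^4 - 15*p^3 + 194*p^2 - 280*p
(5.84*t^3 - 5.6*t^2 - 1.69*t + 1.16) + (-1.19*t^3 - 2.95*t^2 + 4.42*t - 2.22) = 4.65*t^3 - 8.55*t^2 + 2.73*t - 1.06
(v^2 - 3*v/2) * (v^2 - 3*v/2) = v^4 - 3*v^3 + 9*v^2/4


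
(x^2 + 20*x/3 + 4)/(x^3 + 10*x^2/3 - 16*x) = (3*x + 2)/(x*(3*x - 8))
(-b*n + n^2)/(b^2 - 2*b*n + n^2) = -n/(b - n)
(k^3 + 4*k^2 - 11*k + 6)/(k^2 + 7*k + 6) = (k^2 - 2*k + 1)/(k + 1)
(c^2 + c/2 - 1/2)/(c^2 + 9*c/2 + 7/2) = (2*c - 1)/(2*c + 7)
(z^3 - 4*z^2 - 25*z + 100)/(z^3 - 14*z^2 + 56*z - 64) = (z^2 - 25)/(z^2 - 10*z + 16)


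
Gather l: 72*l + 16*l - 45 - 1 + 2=88*l - 44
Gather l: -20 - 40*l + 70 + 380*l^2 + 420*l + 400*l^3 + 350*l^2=400*l^3 + 730*l^2 + 380*l + 50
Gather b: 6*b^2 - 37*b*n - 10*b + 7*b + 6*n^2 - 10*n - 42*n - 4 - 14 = 6*b^2 + b*(-37*n - 3) + 6*n^2 - 52*n - 18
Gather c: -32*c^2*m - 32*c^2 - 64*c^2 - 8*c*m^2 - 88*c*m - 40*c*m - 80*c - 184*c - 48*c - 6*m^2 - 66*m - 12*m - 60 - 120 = c^2*(-32*m - 96) + c*(-8*m^2 - 128*m - 312) - 6*m^2 - 78*m - 180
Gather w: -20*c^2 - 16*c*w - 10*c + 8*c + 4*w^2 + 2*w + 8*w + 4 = -20*c^2 - 2*c + 4*w^2 + w*(10 - 16*c) + 4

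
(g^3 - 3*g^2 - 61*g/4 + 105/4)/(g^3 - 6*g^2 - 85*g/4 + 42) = (g - 5)/(g - 8)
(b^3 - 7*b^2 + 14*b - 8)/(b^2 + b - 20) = (b^2 - 3*b + 2)/(b + 5)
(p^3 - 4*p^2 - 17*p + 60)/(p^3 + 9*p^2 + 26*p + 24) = (p^2 - 8*p + 15)/(p^2 + 5*p + 6)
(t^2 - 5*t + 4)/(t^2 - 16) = (t - 1)/(t + 4)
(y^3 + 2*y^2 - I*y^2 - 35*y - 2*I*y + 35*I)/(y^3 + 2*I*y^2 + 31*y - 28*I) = (y^2 + 2*y - 35)/(y^2 + 3*I*y + 28)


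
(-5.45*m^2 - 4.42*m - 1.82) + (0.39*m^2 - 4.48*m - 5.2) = -5.06*m^2 - 8.9*m - 7.02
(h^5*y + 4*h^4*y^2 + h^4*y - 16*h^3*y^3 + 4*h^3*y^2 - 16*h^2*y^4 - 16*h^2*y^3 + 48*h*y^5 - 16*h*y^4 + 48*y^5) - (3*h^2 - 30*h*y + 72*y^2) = h^5*y + 4*h^4*y^2 + h^4*y - 16*h^3*y^3 + 4*h^3*y^2 - 16*h^2*y^4 - 16*h^2*y^3 - 3*h^2 + 48*h*y^5 - 16*h*y^4 + 30*h*y + 48*y^5 - 72*y^2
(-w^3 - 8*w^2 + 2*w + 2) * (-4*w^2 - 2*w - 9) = 4*w^5 + 34*w^4 + 17*w^3 + 60*w^2 - 22*w - 18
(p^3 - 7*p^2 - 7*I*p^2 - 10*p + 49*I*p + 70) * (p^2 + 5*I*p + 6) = p^5 - 7*p^4 - 2*I*p^4 + 31*p^3 + 14*I*p^3 - 217*p^2 - 92*I*p^2 - 60*p + 644*I*p + 420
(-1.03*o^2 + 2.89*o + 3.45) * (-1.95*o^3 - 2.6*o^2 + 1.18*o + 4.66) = 2.0085*o^5 - 2.9575*o^4 - 15.4569*o^3 - 10.3596*o^2 + 17.5384*o + 16.077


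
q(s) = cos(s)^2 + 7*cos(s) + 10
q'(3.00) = -0.71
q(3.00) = 4.05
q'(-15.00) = 3.56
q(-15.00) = 5.26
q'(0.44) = -3.75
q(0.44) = 17.15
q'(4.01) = 4.36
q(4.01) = 5.90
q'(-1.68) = 6.74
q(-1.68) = 9.25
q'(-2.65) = 2.47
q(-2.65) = 4.61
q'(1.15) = -7.14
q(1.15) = 13.03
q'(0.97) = -6.71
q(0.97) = 14.28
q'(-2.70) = 2.22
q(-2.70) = 4.49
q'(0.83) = -6.16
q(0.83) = 15.18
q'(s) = -2*sin(s)*cos(s) - 7*sin(s)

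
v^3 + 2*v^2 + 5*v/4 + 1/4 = (v + 1/2)^2*(v + 1)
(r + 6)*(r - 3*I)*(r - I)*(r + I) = r^4 + 6*r^3 - 3*I*r^3 + r^2 - 18*I*r^2 + 6*r - 3*I*r - 18*I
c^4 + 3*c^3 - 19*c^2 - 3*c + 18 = (c - 3)*(c - 1)*(c + 1)*(c + 6)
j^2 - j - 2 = (j - 2)*(j + 1)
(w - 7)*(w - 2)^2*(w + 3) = w^4 - 8*w^3 - w^2 + 68*w - 84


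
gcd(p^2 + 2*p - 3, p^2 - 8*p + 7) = p - 1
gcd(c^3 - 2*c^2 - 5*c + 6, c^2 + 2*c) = c + 2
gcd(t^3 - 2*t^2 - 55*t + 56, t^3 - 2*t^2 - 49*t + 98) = t + 7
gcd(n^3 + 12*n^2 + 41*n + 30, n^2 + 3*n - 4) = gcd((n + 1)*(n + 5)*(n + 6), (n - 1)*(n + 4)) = 1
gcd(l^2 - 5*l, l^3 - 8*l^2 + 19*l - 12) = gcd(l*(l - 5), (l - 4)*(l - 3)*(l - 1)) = 1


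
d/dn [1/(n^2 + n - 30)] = (-2*n - 1)/(n^2 + n - 30)^2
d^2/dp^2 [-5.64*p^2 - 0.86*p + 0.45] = -11.2800000000000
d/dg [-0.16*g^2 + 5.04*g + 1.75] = 5.04 - 0.32*g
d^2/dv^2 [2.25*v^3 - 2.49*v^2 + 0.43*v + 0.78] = 13.5*v - 4.98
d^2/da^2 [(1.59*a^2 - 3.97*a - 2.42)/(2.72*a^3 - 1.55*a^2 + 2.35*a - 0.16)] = (23.526912*a^6 - 176.229888*a^5 - 175.404096*a^4 + 216.190852*a^3 - 150.794988*a^2 + 52.477356*a - 28.432612)/(20.123648*a^9 - 34.40256*a^8 + 71.76312*a^7 - 66.720707*a^6 + 66.048585*a^5 - 32.969145*a^4 + 16.683571*a^3 - 2.76984*a^2 + 0.18048*a - 0.004096)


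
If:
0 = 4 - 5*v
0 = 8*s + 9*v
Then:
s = -9/10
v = 4/5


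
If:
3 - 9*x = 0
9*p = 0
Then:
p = 0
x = 1/3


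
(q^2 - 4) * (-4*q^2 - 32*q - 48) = -4*q^4 - 32*q^3 - 32*q^2 + 128*q + 192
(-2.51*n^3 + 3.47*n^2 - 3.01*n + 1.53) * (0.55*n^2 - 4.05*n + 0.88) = -1.3805*n^5 + 12.074*n^4 - 17.9178*n^3 + 16.0856*n^2 - 8.8453*n + 1.3464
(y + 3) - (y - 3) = 6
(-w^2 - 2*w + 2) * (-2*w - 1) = 2*w^3 + 5*w^2 - 2*w - 2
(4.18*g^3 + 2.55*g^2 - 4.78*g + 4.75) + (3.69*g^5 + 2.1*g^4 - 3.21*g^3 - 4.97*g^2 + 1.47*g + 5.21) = 3.69*g^5 + 2.1*g^4 + 0.97*g^3 - 2.42*g^2 - 3.31*g + 9.96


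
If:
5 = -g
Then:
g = -5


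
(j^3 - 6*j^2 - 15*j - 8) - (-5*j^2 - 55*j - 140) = j^3 - j^2 + 40*j + 132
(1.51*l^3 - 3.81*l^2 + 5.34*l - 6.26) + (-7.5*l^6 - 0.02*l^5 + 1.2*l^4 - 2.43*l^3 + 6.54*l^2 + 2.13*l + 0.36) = -7.5*l^6 - 0.02*l^5 + 1.2*l^4 - 0.92*l^3 + 2.73*l^2 + 7.47*l - 5.9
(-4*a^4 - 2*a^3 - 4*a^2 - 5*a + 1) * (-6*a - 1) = 24*a^5 + 16*a^4 + 26*a^3 + 34*a^2 - a - 1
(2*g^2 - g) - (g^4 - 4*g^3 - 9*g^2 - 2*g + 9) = -g^4 + 4*g^3 + 11*g^2 + g - 9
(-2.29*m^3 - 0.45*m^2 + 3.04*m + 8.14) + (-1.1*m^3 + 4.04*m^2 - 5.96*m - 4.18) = -3.39*m^3 + 3.59*m^2 - 2.92*m + 3.96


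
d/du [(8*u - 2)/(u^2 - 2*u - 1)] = 4*(-2*u^2 + u - 3)/(u^4 - 4*u^3 + 2*u^2 + 4*u + 1)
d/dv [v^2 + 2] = 2*v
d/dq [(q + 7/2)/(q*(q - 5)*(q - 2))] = (-4*q^3 - 7*q^2 + 98*q - 70)/(2*q^2*(q^4 - 14*q^3 + 69*q^2 - 140*q + 100))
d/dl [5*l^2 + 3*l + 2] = 10*l + 3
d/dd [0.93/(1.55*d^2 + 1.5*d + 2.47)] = (-2.883*d - 1.395)/(1.55*d^2 + 1.5*d + 2.47)^2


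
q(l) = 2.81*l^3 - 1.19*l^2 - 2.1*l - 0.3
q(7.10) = 930.53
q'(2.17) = 32.43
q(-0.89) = -1.35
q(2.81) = 46.75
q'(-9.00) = 702.15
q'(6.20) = 307.19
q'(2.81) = 57.78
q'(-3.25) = 94.68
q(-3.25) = -102.51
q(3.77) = 125.44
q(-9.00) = -2126.28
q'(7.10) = 405.96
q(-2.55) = -49.28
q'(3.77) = 108.74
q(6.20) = 610.64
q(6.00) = 551.22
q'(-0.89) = 6.70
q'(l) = 8.43*l^2 - 2.38*l - 2.1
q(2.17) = 18.25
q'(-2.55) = 58.79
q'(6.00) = 287.10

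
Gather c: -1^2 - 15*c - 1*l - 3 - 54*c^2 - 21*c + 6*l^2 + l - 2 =-54*c^2 - 36*c + 6*l^2 - 6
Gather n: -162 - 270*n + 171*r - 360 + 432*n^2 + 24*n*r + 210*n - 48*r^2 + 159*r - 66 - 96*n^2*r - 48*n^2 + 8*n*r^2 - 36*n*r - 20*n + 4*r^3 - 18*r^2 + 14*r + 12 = n^2*(384 - 96*r) + n*(8*r^2 - 12*r - 80) + 4*r^3 - 66*r^2 + 344*r - 576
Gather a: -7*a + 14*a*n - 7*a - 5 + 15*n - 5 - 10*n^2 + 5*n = a*(14*n - 14) - 10*n^2 + 20*n - 10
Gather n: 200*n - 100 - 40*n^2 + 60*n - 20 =-40*n^2 + 260*n - 120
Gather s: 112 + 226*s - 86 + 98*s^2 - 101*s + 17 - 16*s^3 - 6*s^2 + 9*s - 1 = -16*s^3 + 92*s^2 + 134*s + 42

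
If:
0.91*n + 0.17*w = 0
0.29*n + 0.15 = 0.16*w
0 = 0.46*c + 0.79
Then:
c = -1.72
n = -0.13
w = 0.70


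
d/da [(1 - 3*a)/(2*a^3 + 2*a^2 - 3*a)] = (12*a^3 - 4*a + 3)/(a^2*(4*a^4 + 8*a^3 - 8*a^2 - 12*a + 9))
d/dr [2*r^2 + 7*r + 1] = 4*r + 7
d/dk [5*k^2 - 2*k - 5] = 10*k - 2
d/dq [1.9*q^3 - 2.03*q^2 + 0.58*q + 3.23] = 5.7*q^2 - 4.06*q + 0.58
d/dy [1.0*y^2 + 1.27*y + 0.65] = 2.0*y + 1.27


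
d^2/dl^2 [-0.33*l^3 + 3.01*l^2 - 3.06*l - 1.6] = 6.02 - 1.98*l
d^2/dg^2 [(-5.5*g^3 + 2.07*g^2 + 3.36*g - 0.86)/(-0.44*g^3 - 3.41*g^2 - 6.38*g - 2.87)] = (-17.305904*g^6 - 96.5405760000003*g^5 - 76.7294880000009*g^4 + 428.128712*g^3 + 851.202858*g^2 + 574.861452*g + 142.12491)/(0.085184*g^9 + 1.980528*g^8 + 19.054596*g^7 + 98.754029*g^6 + 302.12853*g^5 + 564.863937*g^4 + 645.201656*g^3 + 434.728371*g^2 + 157.654266*g + 23.639903)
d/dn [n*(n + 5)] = 2*n + 5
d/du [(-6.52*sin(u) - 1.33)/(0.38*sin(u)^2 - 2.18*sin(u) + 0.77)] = (2.4776*sin(u)^2 + 1.0108*sin(u) - 7.9198)*cos(u)/(0.1444*sin(u)^4 - 1.6568*sin(u)^3 + 5.3376*sin(u)^2 - 3.3572*sin(u) + 0.5929)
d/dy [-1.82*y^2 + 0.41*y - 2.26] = 0.41 - 3.64*y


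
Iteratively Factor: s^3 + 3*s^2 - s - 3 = (s - 1)*(s^2 + 4*s + 3) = (s - 1)*(s + 1)*(s + 3)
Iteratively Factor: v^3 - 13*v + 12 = (v + 4)*(v^2 - 4*v + 3) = (v - 1)*(v + 4)*(v - 3)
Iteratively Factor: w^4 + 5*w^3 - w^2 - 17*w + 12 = (w + 3)*(w^3 + 2*w^2 - 7*w + 4) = (w - 1)*(w + 3)*(w^2 + 3*w - 4) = (w - 1)^2*(w + 3)*(w + 4)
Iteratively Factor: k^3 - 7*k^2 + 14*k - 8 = (k - 1)*(k^2 - 6*k + 8) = (k - 2)*(k - 1)*(k - 4)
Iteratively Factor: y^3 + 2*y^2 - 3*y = (y)*(y^2 + 2*y - 3) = y*(y + 3)*(y - 1)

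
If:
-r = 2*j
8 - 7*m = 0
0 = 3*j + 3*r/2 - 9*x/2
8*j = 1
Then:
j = 1/8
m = 8/7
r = -1/4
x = 0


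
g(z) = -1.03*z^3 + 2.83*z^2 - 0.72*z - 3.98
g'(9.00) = -200.07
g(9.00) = -532.10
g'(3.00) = -11.55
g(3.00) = -8.48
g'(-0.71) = -6.30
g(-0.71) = -1.67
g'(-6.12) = -151.09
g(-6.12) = 342.52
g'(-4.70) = -95.58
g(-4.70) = 168.86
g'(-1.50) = -16.16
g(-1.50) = 6.94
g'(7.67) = -139.09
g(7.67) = -307.77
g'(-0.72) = -6.40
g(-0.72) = -1.61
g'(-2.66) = -37.64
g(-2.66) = 37.34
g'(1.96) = -1.50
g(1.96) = -2.27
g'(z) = -3.09*z^2 + 5.66*z - 0.72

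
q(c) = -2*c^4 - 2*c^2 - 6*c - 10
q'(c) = -8*c^3 - 4*c - 6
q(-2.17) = -50.75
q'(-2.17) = 84.43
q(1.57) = -36.50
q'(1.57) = -43.24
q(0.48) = -13.45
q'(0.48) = -8.80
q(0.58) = -14.38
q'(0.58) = -9.88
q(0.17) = -11.08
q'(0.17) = -6.72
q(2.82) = -169.31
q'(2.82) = -196.69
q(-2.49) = -84.34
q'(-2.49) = 127.47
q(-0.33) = -8.26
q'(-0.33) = -4.39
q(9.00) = -13348.00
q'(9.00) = -5874.00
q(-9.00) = -13240.00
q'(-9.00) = 5862.00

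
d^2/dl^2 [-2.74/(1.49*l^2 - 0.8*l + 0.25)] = (12.166148*l^2 - 6.53216*l - 2.74*(2.98*l - 0.8)*(5.96*l - 1.6) + 2.0413)/(1.49*l^2 - 0.8*l + 0.25)^3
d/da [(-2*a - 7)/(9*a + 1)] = 61/(9*a + 1)^2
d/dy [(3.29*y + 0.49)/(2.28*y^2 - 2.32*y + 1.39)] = (-7.5012*y^2 - 2.2344*y + 5.7099)/(5.1984*y^4 - 10.5792*y^3 + 11.7208*y^2 - 6.4496*y + 1.9321)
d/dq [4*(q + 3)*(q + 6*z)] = 8*q + 24*z + 12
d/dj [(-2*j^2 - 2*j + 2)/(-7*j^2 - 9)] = 2*(-7*j^2 + 32*j + 9)/(49*j^4 + 126*j^2 + 81)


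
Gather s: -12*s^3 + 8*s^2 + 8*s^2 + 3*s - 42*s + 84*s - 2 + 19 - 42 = -12*s^3 + 16*s^2 + 45*s - 25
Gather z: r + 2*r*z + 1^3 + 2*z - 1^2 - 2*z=2*r*z + r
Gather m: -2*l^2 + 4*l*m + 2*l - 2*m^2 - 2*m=-2*l^2 + 2*l - 2*m^2 + m*(4*l - 2)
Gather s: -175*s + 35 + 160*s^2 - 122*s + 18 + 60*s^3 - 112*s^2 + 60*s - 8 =60*s^3 + 48*s^2 - 237*s + 45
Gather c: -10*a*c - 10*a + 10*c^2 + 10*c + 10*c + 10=-10*a + 10*c^2 + c*(20 - 10*a) + 10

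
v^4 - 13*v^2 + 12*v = v*(v - 3)*(v - 1)*(v + 4)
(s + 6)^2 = s^2 + 12*s + 36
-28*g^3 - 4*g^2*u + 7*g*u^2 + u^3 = (-2*g + u)*(2*g + u)*(7*g + u)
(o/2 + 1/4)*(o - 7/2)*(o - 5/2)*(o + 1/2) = o^4/2 - 5*o^3/2 + 3*o^2/2 + 29*o/8 + 35/32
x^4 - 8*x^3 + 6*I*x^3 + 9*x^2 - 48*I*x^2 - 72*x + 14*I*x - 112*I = (x - 8)*(x - 2*I)*(x + I)*(x + 7*I)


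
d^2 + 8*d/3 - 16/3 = (d - 4/3)*(d + 4)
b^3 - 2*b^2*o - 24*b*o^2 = b*(b - 6*o)*(b + 4*o)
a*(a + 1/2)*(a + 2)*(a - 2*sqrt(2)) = a^4 - 2*sqrt(2)*a^3 + 5*a^3/2 - 5*sqrt(2)*a^2 + a^2 - 2*sqrt(2)*a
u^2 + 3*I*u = u*(u + 3*I)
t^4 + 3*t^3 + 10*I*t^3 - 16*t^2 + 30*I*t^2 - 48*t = t*(t + 3)*(t + 2*I)*(t + 8*I)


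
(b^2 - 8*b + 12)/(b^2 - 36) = (b - 2)/(b + 6)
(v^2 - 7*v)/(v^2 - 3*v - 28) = v/(v + 4)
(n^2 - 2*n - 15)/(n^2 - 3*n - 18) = (n - 5)/(n - 6)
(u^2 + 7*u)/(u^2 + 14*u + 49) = u/(u + 7)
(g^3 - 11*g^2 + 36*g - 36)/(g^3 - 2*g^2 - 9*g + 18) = (g - 6)/(g + 3)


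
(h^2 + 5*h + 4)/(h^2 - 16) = (h + 1)/(h - 4)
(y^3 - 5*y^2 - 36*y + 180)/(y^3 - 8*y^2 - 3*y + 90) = (y + 6)/(y + 3)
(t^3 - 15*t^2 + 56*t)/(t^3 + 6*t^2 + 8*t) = (t^2 - 15*t + 56)/(t^2 + 6*t + 8)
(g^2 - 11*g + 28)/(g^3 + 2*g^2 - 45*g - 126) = (g - 4)/(g^2 + 9*g + 18)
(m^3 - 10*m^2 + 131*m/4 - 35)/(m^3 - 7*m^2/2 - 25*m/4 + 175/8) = 2*(m - 4)/(2*m + 5)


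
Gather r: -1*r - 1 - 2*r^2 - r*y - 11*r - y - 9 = -2*r^2 + r*(-y - 12) - y - 10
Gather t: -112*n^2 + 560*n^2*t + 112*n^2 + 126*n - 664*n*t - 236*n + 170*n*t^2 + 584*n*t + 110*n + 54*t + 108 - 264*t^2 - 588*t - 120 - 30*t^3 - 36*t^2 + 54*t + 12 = -30*t^3 + t^2*(170*n - 300) + t*(560*n^2 - 80*n - 480)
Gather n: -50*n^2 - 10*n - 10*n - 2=-50*n^2 - 20*n - 2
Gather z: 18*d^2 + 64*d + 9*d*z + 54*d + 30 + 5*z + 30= 18*d^2 + 118*d + z*(9*d + 5) + 60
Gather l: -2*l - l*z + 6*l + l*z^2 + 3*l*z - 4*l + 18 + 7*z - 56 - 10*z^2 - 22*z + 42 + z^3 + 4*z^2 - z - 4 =l*(z^2 + 2*z) + z^3 - 6*z^2 - 16*z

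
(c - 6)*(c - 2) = c^2 - 8*c + 12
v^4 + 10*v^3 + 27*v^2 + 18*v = v*(v + 1)*(v + 3)*(v + 6)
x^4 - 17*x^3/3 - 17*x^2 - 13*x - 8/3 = (x - 8)*(x + 1/3)*(x + 1)^2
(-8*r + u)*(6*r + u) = -48*r^2 - 2*r*u + u^2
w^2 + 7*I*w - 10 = (w + 2*I)*(w + 5*I)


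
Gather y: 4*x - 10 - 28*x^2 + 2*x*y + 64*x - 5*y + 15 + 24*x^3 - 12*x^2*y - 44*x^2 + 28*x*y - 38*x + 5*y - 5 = 24*x^3 - 72*x^2 + 30*x + y*(-12*x^2 + 30*x)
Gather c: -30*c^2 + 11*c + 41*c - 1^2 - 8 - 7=-30*c^2 + 52*c - 16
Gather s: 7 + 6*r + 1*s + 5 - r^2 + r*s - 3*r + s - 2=-r^2 + 3*r + s*(r + 2) + 10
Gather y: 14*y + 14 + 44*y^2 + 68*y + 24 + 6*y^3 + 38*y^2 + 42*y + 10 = 6*y^3 + 82*y^2 + 124*y + 48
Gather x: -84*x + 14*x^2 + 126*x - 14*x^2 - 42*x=0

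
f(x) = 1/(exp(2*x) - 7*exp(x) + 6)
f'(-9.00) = 0.00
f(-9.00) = 0.17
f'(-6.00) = 0.00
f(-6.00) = 0.17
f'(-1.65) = 0.06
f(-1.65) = 0.21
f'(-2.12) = 0.03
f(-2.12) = 0.19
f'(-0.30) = 2.20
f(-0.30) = 0.73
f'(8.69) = -0.00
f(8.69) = 0.00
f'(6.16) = -0.00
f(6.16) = 0.00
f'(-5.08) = 0.00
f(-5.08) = 0.17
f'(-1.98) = 0.04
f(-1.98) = 0.20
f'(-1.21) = 0.12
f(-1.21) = 0.25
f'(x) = (-2*exp(2*x) + 7*exp(x))/(exp(2*x) - 7*exp(x) + 6)^2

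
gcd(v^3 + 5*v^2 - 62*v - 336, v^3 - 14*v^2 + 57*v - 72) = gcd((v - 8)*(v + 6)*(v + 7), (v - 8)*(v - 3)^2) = v - 8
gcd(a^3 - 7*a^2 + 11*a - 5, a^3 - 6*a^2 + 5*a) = a^2 - 6*a + 5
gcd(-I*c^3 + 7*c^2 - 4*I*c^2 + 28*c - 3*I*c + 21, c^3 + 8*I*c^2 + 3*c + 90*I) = 1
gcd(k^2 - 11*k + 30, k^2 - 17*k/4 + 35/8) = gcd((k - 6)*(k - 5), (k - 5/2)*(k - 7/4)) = 1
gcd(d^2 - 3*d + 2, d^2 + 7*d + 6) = 1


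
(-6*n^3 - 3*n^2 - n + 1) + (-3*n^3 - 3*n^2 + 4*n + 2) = -9*n^3 - 6*n^2 + 3*n + 3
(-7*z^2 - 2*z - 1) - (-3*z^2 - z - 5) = -4*z^2 - z + 4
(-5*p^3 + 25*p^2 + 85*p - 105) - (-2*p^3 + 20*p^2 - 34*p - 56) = -3*p^3 + 5*p^2 + 119*p - 49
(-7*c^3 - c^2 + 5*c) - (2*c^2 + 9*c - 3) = -7*c^3 - 3*c^2 - 4*c + 3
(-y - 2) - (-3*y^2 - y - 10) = 3*y^2 + 8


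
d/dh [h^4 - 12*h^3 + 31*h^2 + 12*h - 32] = 4*h^3 - 36*h^2 + 62*h + 12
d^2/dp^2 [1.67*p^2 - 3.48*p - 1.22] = 3.34000000000000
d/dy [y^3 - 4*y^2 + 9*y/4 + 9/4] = 3*y^2 - 8*y + 9/4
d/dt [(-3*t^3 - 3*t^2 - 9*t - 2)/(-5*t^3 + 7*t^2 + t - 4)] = 2*(-18*t^4 - 48*t^3 + 33*t^2 + 26*t + 19)/(25*t^6 - 70*t^5 + 39*t^4 + 54*t^3 - 55*t^2 - 8*t + 16)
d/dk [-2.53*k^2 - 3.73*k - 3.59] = -5.06*k - 3.73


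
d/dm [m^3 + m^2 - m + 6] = 3*m^2 + 2*m - 1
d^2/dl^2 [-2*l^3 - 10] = -12*l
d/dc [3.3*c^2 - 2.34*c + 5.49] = 6.6*c - 2.34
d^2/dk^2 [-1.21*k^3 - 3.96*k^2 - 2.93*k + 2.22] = -7.26*k - 7.92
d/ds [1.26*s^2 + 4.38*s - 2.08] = 2.52*s + 4.38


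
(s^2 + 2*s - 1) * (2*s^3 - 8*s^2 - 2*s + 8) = 2*s^5 - 4*s^4 - 20*s^3 + 12*s^2 + 18*s - 8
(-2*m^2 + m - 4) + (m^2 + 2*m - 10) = -m^2 + 3*m - 14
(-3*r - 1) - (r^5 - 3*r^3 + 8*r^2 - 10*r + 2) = -r^5 + 3*r^3 - 8*r^2 + 7*r - 3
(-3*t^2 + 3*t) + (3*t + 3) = -3*t^2 + 6*t + 3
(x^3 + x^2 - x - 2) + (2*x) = x^3 + x^2 + x - 2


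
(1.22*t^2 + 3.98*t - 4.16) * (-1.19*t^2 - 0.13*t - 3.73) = -1.4518*t^4 - 4.8948*t^3 - 0.1176*t^2 - 14.3046*t + 15.5168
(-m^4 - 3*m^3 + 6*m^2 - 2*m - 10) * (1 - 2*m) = 2*m^5 + 5*m^4 - 15*m^3 + 10*m^2 + 18*m - 10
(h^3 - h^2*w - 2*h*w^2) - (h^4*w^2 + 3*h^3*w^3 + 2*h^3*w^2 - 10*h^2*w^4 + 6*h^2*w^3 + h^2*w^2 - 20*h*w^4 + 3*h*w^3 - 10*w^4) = -h^4*w^2 - 3*h^3*w^3 - 2*h^3*w^2 + h^3 + 10*h^2*w^4 - 6*h^2*w^3 - h^2*w^2 - h^2*w + 20*h*w^4 - 3*h*w^3 - 2*h*w^2 + 10*w^4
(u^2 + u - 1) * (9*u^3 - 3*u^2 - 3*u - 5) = 9*u^5 + 6*u^4 - 15*u^3 - 5*u^2 - 2*u + 5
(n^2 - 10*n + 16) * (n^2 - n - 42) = n^4 - 11*n^3 - 16*n^2 + 404*n - 672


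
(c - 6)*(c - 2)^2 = c^3 - 10*c^2 + 28*c - 24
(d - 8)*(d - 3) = d^2 - 11*d + 24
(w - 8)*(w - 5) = w^2 - 13*w + 40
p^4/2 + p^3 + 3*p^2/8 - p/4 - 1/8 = (p/2 + 1/2)*(p - 1/2)*(p + 1/2)*(p + 1)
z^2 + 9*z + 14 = (z + 2)*(z + 7)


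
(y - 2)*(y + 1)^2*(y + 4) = y^4 + 4*y^3 - 3*y^2 - 14*y - 8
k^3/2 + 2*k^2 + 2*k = k*(k/2 + 1)*(k + 2)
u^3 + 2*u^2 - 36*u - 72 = (u - 6)*(u + 2)*(u + 6)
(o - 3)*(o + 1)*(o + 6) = o^3 + 4*o^2 - 15*o - 18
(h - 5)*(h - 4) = h^2 - 9*h + 20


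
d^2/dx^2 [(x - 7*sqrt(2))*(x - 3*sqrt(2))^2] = 6*x - 26*sqrt(2)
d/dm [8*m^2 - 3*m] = 16*m - 3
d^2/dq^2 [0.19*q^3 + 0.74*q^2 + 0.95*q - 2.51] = 1.14*q + 1.48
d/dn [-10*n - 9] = -10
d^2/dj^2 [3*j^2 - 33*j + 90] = 6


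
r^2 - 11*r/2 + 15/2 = (r - 3)*(r - 5/2)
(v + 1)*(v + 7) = v^2 + 8*v + 7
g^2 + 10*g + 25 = (g + 5)^2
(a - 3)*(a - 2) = a^2 - 5*a + 6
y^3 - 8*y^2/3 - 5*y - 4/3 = (y - 4)*(y + 1/3)*(y + 1)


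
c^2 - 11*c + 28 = (c - 7)*(c - 4)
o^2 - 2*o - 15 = (o - 5)*(o + 3)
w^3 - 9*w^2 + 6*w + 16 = (w - 8)*(w - 2)*(w + 1)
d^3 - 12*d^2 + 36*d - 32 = (d - 8)*(d - 2)^2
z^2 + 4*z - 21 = (z - 3)*(z + 7)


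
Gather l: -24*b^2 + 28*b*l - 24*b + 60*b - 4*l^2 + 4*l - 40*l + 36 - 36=-24*b^2 + 36*b - 4*l^2 + l*(28*b - 36)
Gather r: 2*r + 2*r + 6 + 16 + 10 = 4*r + 32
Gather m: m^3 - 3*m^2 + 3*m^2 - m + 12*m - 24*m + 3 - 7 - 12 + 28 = m^3 - 13*m + 12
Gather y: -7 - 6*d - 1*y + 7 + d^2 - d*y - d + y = d^2 - d*y - 7*d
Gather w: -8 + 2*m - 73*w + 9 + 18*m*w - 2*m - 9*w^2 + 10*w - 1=-9*w^2 + w*(18*m - 63)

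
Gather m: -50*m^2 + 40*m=-50*m^2 + 40*m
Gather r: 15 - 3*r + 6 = 21 - 3*r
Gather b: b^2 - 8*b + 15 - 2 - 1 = b^2 - 8*b + 12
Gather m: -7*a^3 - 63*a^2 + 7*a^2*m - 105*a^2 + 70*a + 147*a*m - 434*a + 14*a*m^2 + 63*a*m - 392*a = -7*a^3 - 168*a^2 + 14*a*m^2 - 756*a + m*(7*a^2 + 210*a)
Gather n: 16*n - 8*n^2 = -8*n^2 + 16*n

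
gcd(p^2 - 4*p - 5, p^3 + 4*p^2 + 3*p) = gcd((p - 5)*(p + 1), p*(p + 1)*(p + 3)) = p + 1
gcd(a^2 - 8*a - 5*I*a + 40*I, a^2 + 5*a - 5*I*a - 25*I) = a - 5*I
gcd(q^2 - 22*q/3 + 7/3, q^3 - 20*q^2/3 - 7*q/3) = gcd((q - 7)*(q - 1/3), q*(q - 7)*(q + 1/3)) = q - 7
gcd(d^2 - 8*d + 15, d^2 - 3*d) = d - 3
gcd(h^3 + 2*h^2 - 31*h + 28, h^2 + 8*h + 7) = h + 7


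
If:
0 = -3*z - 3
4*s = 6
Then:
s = 3/2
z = -1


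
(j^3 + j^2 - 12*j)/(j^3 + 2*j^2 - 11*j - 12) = j/(j + 1)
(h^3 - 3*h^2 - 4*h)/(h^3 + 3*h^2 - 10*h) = (h^2 - 3*h - 4)/(h^2 + 3*h - 10)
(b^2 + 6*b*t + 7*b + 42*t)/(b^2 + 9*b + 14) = (b + 6*t)/(b + 2)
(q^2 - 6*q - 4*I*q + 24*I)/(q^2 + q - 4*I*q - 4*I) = (q - 6)/(q + 1)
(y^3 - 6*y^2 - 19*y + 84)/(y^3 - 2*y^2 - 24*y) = (y^2 - 10*y + 21)/(y*(y - 6))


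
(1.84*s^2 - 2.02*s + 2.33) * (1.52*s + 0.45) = 2.7968*s^3 - 2.2424*s^2 + 2.6326*s + 1.0485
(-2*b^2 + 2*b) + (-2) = -2*b^2 + 2*b - 2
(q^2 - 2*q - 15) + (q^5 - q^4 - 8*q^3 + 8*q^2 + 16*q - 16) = q^5 - q^4 - 8*q^3 + 9*q^2 + 14*q - 31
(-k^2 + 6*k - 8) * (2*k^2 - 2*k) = -2*k^4 + 14*k^3 - 28*k^2 + 16*k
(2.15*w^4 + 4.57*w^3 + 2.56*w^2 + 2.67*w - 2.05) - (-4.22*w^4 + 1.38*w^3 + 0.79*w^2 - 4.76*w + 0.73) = 6.37*w^4 + 3.19*w^3 + 1.77*w^2 + 7.43*w - 2.78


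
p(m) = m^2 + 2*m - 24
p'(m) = 2*m + 2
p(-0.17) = -24.31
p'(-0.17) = 1.66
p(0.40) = -23.04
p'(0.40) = 2.80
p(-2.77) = -21.87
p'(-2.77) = -3.54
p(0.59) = -22.47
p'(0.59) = 3.18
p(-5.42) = -5.46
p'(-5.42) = -8.84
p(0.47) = -22.84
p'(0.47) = 2.94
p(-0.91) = -24.99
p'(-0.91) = 0.18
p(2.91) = -9.71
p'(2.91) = 7.82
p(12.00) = 144.00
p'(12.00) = 26.00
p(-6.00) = 0.00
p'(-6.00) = -10.00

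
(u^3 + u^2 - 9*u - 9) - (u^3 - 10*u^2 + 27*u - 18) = 11*u^2 - 36*u + 9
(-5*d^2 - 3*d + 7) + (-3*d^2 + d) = -8*d^2 - 2*d + 7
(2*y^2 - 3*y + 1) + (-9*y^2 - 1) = -7*y^2 - 3*y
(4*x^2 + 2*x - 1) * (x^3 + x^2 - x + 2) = 4*x^5 + 6*x^4 - 3*x^3 + 5*x^2 + 5*x - 2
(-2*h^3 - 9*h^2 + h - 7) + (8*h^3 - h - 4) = 6*h^3 - 9*h^2 - 11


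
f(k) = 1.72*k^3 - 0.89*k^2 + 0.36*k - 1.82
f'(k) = 5.16*k^2 - 1.78*k + 0.36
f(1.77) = 5.57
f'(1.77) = 13.38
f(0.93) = -0.87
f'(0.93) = 3.17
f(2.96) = 36.05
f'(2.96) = 40.30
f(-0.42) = -2.26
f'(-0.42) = 2.02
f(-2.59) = -38.61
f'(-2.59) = 39.58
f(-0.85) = -3.83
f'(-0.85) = 5.60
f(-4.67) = -198.09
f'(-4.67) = 121.21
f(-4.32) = -158.65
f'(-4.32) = 104.35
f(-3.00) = -57.35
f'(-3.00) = 52.14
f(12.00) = 2846.50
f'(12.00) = 722.04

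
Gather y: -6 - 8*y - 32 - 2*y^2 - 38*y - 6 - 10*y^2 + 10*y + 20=-12*y^2 - 36*y - 24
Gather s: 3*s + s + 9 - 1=4*s + 8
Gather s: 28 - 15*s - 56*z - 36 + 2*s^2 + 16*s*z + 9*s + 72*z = 2*s^2 + s*(16*z - 6) + 16*z - 8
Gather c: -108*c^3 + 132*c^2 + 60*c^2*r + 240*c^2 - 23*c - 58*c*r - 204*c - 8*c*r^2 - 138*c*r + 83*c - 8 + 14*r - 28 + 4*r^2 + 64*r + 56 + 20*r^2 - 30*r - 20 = -108*c^3 + c^2*(60*r + 372) + c*(-8*r^2 - 196*r - 144) + 24*r^2 + 48*r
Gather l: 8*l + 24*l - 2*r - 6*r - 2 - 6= 32*l - 8*r - 8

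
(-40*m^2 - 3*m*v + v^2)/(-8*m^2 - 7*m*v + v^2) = (5*m + v)/(m + v)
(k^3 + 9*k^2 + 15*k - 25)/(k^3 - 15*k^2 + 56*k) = (k^3 + 9*k^2 + 15*k - 25)/(k*(k^2 - 15*k + 56))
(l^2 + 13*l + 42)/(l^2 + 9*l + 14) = (l + 6)/(l + 2)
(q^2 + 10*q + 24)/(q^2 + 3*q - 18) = (q + 4)/(q - 3)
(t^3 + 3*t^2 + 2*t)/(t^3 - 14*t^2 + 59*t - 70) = t*(t^2 + 3*t + 2)/(t^3 - 14*t^2 + 59*t - 70)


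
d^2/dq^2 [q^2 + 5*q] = 2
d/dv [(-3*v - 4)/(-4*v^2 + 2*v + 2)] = (-6*v^2 - 16*v + 1)/(2*(4*v^4 - 4*v^3 - 3*v^2 + 2*v + 1))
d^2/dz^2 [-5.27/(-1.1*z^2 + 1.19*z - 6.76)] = (-12.7534*z^2 + 13.79686*z + 5.27*(2.2*z - 1.19)*(4.4*z - 2.38) - 78.37544)/(1.1*z^2 - 1.19*z + 6.76)^3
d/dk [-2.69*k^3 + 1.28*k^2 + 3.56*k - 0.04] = -8.07*k^2 + 2.56*k + 3.56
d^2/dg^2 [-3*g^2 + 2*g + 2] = -6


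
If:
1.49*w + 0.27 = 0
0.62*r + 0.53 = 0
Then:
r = -0.85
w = -0.18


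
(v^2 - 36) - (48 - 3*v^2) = 4*v^2 - 84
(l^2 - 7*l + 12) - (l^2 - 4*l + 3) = 9 - 3*l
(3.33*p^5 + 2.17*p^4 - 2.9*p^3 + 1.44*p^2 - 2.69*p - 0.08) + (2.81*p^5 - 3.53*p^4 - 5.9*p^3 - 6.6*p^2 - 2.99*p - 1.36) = 6.14*p^5 - 1.36*p^4 - 8.8*p^3 - 5.16*p^2 - 5.68*p - 1.44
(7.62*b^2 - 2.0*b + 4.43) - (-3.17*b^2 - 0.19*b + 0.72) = 10.79*b^2 - 1.81*b + 3.71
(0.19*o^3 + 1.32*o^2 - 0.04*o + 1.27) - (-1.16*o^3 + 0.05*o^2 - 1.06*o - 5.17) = 1.35*o^3 + 1.27*o^2 + 1.02*o + 6.44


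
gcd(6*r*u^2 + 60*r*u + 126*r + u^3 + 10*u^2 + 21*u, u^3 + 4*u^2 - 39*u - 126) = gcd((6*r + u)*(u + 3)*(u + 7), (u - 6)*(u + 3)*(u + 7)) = u^2 + 10*u + 21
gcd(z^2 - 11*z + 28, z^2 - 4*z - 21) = z - 7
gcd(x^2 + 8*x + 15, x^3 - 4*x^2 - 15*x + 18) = x + 3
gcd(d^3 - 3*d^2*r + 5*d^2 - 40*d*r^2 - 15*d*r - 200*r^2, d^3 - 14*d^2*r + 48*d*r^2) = -d + 8*r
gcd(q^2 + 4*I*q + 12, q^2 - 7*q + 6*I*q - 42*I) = q + 6*I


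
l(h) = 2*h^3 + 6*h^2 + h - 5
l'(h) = 6*h^2 + 12*h + 1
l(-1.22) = -0.92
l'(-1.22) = -4.71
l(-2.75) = -3.97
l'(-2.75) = 13.38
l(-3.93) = -37.66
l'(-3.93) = 46.51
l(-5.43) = -153.73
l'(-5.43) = 112.75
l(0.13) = -4.76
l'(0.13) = 2.66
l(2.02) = 37.99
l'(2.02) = 49.72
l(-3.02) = -8.38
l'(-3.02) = 19.48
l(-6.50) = -307.25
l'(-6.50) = 176.50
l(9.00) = 1948.00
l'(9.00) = 595.00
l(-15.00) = -5420.00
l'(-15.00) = 1171.00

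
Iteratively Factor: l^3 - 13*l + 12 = (l - 3)*(l^2 + 3*l - 4) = (l - 3)*(l + 4)*(l - 1)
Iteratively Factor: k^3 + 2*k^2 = (k + 2)*(k^2) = k*(k + 2)*(k)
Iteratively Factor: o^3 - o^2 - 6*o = (o + 2)*(o^2 - 3*o) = o*(o + 2)*(o - 3)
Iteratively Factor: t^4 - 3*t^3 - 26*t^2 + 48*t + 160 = (t - 4)*(t^3 + t^2 - 22*t - 40) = (t - 5)*(t - 4)*(t^2 + 6*t + 8) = (t - 5)*(t - 4)*(t + 4)*(t + 2)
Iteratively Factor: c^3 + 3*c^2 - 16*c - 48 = (c + 4)*(c^2 - c - 12) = (c + 3)*(c + 4)*(c - 4)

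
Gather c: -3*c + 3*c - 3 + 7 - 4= 0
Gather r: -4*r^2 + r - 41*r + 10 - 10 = -4*r^2 - 40*r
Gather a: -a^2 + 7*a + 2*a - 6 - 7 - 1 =-a^2 + 9*a - 14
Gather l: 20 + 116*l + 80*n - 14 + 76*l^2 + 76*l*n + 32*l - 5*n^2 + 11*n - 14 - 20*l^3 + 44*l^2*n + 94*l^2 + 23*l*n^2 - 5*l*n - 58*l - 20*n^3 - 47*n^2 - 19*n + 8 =-20*l^3 + l^2*(44*n + 170) + l*(23*n^2 + 71*n + 90) - 20*n^3 - 52*n^2 + 72*n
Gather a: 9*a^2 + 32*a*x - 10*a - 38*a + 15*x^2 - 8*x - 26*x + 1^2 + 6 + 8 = 9*a^2 + a*(32*x - 48) + 15*x^2 - 34*x + 15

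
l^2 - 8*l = l*(l - 8)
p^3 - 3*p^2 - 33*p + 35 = (p - 7)*(p - 1)*(p + 5)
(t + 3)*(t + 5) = t^2 + 8*t + 15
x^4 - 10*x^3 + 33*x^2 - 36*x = x*(x - 4)*(x - 3)^2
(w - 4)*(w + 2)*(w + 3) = w^3 + w^2 - 14*w - 24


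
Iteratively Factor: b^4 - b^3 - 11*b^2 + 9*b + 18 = (b - 3)*(b^3 + 2*b^2 - 5*b - 6) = (b - 3)*(b + 1)*(b^2 + b - 6) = (b - 3)*(b + 1)*(b + 3)*(b - 2)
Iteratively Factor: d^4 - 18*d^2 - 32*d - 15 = (d - 5)*(d^3 + 5*d^2 + 7*d + 3) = (d - 5)*(d + 1)*(d^2 + 4*d + 3) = (d - 5)*(d + 1)^2*(d + 3)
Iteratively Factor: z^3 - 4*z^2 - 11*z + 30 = (z + 3)*(z^2 - 7*z + 10) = (z - 2)*(z + 3)*(z - 5)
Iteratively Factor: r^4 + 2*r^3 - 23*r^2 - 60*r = (r + 4)*(r^3 - 2*r^2 - 15*r) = (r + 3)*(r + 4)*(r^2 - 5*r) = (r - 5)*(r + 3)*(r + 4)*(r)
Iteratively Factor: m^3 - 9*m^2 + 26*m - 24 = (m - 2)*(m^2 - 7*m + 12) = (m - 3)*(m - 2)*(m - 4)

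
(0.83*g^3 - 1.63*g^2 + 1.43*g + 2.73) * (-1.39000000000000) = -1.1537*g^3 + 2.2657*g^2 - 1.9877*g - 3.7947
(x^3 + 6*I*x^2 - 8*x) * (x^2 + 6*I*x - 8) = x^5 + 12*I*x^4 - 52*x^3 - 96*I*x^2 + 64*x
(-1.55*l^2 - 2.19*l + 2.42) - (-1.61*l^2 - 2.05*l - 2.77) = 0.0600000000000001*l^2 - 0.14*l + 5.19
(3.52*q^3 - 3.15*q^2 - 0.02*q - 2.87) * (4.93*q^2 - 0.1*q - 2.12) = 17.3536*q^5 - 15.8815*q^4 - 7.246*q^3 - 7.4691*q^2 + 0.3294*q + 6.0844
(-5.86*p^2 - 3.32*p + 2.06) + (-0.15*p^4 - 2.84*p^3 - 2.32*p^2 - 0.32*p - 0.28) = -0.15*p^4 - 2.84*p^3 - 8.18*p^2 - 3.64*p + 1.78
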